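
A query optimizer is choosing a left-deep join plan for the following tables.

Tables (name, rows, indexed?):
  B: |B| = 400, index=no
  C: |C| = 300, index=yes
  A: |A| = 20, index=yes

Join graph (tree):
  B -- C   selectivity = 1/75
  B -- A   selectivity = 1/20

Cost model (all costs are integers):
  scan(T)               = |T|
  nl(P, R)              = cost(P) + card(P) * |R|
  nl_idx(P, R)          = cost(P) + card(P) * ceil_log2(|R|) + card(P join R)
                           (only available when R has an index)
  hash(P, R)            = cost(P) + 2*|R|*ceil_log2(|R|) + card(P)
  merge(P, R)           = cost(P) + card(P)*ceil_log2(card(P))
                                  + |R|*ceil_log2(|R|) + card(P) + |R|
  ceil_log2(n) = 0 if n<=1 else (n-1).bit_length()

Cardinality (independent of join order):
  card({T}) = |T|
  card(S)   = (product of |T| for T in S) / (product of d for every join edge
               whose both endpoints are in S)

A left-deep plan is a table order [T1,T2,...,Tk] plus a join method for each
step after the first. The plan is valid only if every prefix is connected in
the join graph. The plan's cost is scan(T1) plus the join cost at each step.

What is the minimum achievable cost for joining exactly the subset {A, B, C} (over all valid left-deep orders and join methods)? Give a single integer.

Selinger DP over subsets of {A,B,C}:
  {B}: scan cost=400, card=400
  {C}: scan cost=300, card=300
  {A}: scan cost=20, card=20
  {BC}: card=1600; try (C,nl_idx)→5600, (C,hash)→6200, (B,merge)→7300, (C,merge)→7400, (B,hash)→7800, (B,nl)→120300 …(+1); best=5600 via (C,nl_idx)
  {AB}: card=400; try (A,hash)→1000, (A,nl_idx)→2800, (B,merge)→4140, (A,merge)→4520, (B,hash)→7240, (B,nl)→8020 …(+1); best=1000 via (A,hash)
  {ABC}: card=1600; try (C,nl_idx)→6200, (C,hash)→6800, (A,hash)→7400, (C,merge)→8000, (A,nl_idx)→15200, (A,merge)→24920 …(+2); best=6200 via (C,nl_idx)

6200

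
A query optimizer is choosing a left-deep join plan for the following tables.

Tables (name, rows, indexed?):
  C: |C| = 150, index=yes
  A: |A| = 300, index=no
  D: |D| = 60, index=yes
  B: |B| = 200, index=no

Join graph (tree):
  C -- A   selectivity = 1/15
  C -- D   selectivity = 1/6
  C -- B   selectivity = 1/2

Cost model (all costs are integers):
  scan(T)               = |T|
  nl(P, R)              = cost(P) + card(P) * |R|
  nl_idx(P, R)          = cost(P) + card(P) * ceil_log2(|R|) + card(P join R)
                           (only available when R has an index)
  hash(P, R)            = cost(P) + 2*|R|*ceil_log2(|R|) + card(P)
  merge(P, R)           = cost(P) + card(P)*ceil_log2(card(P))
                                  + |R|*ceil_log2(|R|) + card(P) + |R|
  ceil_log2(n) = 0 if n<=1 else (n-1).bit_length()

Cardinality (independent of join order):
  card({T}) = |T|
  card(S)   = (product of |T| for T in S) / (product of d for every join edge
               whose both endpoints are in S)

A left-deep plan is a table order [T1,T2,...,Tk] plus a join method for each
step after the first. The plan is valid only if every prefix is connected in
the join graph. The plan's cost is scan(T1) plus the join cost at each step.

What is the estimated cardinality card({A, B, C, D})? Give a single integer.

Tables in S: A(300), B(200), C(150), D(60)
Edges inside S: C-A(d=15), C-D(d=6), C-B(d=2)
numerator = 300 * 200 * 150 * 60 = 540000000
denominator = 15 * 6 * 2 = 180
card(S) = 540000000 / 180 = 3000000

3000000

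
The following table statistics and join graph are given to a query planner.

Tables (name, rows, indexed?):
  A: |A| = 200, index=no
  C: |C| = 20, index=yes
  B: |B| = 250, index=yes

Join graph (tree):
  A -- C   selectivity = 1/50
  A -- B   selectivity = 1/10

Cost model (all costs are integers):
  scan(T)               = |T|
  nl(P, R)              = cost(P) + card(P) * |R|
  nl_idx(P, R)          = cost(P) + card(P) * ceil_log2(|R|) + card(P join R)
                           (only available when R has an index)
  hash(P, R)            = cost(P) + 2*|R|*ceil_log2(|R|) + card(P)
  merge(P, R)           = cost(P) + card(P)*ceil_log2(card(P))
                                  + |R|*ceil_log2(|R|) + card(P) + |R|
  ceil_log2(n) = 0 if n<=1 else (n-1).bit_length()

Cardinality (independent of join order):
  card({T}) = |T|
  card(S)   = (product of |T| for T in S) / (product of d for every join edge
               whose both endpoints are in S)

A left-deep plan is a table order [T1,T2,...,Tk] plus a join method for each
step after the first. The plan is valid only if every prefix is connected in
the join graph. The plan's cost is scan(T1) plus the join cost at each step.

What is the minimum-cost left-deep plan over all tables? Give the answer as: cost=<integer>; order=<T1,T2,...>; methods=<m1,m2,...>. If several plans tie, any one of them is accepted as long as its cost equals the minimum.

cost=3240; order=A,C,B; methods=hash,nl_idx

Selinger DP (subsets sized 1..n):
  {A}: scan cost=200, card=200
  {C}: scan cost=20, card=20
  {B}: scan cost=250, card=250
  {AC}: card=80; try (C,hash)→600, (C,nl_idx)→1280, (A,merge)→1940, (C,merge)→2120, (A,hash)→3240, (A,nl)→4020 …(+1); best=600 via (C,hash)
  {AB}: card=5000; try (A,hash)→3700, (B,merge)→4250, (A,merge)→4300, (B,hash)→4400, (B,nl_idx)→6800, (B,nl)→50200 …(+1); best=3700 via (A,hash)
  {ABC}: card=2000; try (B,nl_idx)→3240, (B,merge)→3490, (B,hash)→4680, (C,hash)→8900, (B,nl)→20600, (C,nl_idx)→30700 …(+2); best=3240 via (B,nl_idx)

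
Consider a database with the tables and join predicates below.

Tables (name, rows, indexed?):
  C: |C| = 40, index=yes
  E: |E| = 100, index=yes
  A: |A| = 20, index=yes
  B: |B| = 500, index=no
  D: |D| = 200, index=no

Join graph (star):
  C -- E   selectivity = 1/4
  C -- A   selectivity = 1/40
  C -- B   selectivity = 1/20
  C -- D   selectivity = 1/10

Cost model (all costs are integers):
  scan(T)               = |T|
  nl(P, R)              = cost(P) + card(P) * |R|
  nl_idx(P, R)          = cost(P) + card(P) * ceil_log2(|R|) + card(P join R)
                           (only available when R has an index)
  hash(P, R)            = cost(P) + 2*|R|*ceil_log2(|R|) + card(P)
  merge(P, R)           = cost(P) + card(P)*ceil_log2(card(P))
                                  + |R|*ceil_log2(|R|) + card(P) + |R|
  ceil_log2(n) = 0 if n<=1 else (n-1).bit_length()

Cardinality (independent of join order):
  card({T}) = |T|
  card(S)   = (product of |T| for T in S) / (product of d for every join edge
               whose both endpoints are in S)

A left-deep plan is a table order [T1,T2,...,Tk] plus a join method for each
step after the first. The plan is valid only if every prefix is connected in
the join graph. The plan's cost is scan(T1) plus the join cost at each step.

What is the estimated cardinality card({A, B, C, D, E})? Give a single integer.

250000

Tables in S: A(20), B(500), C(40), D(200), E(100)
Edges inside S: C-E(d=4), C-A(d=40), C-B(d=20), C-D(d=10)
numerator = 20 * 500 * 40 * 200 * 100 = 8000000000
denominator = 4 * 40 * 20 * 10 = 32000
card(S) = 8000000000 / 32000 = 250000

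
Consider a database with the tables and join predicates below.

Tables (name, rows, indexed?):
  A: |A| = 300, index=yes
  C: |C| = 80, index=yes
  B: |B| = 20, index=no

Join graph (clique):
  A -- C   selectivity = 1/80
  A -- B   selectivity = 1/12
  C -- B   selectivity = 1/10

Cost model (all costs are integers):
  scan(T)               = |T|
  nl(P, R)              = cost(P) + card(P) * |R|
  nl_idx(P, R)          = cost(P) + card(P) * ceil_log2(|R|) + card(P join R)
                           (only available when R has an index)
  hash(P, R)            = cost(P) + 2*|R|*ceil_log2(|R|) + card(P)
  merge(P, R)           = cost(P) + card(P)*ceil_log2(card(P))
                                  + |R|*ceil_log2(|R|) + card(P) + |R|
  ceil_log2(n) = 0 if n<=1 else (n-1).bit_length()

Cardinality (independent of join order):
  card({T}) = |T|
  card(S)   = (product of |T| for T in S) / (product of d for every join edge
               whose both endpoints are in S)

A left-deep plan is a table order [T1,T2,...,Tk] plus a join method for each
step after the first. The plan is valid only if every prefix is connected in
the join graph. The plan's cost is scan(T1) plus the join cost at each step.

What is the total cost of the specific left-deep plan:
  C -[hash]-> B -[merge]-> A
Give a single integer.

4800

step 1: scan C: cost=80, card=80
step 2: join B via hash
    card(P join B) = 80*20/(10) = 160
    cost = 80 + 2*20*5 + 80 = 360
step 3: join A via merge
    card(P join A) = 160*300/(80*12) = 50
    cost = 360 + 160*8 + 300*9 + 160 + 300 = 4800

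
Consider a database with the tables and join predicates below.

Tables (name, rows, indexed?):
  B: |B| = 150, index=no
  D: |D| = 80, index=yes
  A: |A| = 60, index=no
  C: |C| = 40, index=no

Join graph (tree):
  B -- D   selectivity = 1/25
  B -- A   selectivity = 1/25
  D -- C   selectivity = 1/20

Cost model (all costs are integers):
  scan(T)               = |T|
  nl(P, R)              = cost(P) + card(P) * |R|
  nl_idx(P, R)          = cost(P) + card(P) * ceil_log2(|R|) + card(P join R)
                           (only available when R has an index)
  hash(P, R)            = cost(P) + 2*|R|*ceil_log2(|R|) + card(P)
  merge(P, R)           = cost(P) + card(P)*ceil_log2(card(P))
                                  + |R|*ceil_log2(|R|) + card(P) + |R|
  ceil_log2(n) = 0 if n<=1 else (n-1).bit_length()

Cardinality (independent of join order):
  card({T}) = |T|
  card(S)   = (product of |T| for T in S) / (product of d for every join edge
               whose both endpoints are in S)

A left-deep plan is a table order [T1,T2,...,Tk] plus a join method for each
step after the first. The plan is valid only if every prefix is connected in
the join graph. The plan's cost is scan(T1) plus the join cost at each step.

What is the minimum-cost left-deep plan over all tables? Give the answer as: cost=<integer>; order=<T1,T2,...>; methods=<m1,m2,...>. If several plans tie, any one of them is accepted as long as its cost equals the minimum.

Selinger DP (subsets sized 1..n):
  {B}: scan cost=150, card=150
  {D}: scan cost=80, card=80
  {A}: scan cost=60, card=60
  {C}: scan cost=40, card=40
  {BD}: card=480; try (D,hash)→1420, (D,nl_idx)→1680, (B,merge)→2070, (D,merge)→2140, (B,hash)→2560, (B,nl)→12080 …(+1); best=1420 via (D,hash)
  {AB}: card=360; try (A,hash)→1020, (B,merge)→1830, (A,merge)→1920, (B,hash)→2520, (B,nl)→9060, (A,nl)→9150; best=1020 via (A,hash)
  {CD}: card=160; try (D,nl_idx)→480, (C,hash)→640, (D,merge)→960, (C,merge)→1000, (D,hash)→1200, (D,nl)→3240 …(+1); best=480 via (D,nl_idx)
  {ABD}: card=1152; try (D,hash)→2500, (A,hash)→2620, (D,nl_idx)→4692, (D,merge)→5260, (A,merge)→6640, (D,nl)→29820 …(+1); best=2500 via (D,hash)
  {BCD}: card=960; try (C,hash)→2380, (B,hash)→3040, (B,merge)→3270, (C,merge)→6500, (C,nl)→20620, (B,nl)→24480; best=2380 via (C,hash)
  {ABCD}: card=2304; try (A,hash)→4060, (C,hash)→4132, (A,merge)→13360, (C,merge)→16604, (C,nl)→48580, (A,nl)→59980; best=4060 via (A,hash)

cost=4060; order=B,D,C,A; methods=hash,hash,hash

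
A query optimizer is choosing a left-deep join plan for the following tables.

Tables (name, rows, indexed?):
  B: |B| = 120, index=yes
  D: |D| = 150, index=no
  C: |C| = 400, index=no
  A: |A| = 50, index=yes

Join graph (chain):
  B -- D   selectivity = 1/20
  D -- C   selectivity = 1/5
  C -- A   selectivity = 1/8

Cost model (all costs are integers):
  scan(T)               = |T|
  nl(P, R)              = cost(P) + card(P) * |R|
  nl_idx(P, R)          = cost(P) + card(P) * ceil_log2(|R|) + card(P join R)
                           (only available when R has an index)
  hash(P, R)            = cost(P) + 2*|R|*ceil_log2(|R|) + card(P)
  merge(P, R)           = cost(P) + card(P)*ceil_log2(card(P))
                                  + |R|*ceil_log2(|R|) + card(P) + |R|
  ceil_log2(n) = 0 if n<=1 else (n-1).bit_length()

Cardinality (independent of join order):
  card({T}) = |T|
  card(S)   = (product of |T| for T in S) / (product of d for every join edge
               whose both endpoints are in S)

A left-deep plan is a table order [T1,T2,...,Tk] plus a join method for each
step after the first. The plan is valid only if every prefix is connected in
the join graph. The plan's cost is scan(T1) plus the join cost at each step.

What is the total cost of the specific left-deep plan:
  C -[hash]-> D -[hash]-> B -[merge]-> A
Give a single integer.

step 1: scan C: cost=400, card=400
step 2: join D via hash
    card(P join D) = 400*150/(5) = 12000
    cost = 400 + 2*150*8 + 400 = 3200
step 3: join B via hash
    card(P join B) = 12000*120/(20) = 72000
    cost = 3200 + 2*120*7 + 12000 = 16880
step 4: join A via merge
    card(P join A) = 72000*50/(8) = 450000
    cost = 16880 + 72000*17 + 50*6 + 72000 + 50 = 1313230

1313230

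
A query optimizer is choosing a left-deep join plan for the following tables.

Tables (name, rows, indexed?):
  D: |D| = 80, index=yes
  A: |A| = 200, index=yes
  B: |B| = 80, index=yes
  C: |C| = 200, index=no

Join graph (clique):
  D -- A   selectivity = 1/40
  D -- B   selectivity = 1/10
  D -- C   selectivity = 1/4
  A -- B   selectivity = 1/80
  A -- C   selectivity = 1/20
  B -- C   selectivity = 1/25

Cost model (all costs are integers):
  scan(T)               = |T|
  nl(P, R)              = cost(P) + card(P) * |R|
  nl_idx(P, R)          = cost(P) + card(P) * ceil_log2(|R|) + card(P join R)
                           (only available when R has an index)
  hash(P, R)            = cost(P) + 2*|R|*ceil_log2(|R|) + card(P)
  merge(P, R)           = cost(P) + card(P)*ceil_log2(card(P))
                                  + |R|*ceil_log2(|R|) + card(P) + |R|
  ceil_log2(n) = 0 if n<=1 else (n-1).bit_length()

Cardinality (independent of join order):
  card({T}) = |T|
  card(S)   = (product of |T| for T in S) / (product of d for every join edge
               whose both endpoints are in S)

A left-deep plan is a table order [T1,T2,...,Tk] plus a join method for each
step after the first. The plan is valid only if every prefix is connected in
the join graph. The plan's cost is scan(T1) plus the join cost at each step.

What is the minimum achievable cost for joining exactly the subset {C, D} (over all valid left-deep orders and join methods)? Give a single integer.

Selinger DP over subsets of {C,D}:
  {D}: scan cost=80, card=80
  {C}: scan cost=200, card=200
  {CD}: card=4000; try (D,hash)→1520, (C,merge)→2520, (D,merge)→2640, (C,hash)→3360, (D,nl_idx)→5600, (C,nl)→16080 …(+1); best=1520 via (D,hash)

1520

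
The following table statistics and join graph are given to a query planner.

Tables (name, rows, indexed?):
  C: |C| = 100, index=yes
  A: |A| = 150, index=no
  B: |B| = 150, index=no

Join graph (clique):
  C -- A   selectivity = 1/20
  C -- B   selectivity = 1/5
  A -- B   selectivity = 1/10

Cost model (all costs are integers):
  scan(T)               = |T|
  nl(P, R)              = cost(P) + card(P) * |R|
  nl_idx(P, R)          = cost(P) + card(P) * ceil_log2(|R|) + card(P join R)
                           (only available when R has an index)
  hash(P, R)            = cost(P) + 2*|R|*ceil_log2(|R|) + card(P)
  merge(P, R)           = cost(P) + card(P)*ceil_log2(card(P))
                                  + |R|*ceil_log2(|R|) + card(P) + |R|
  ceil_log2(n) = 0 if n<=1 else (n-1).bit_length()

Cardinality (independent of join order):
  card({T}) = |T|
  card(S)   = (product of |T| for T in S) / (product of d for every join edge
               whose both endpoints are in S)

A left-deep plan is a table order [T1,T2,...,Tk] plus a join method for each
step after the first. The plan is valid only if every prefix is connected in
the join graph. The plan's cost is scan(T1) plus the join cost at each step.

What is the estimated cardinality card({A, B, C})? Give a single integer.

Tables in S: A(150), B(150), C(100)
Edges inside S: C-A(d=20), C-B(d=5), A-B(d=10)
numerator = 150 * 150 * 100 = 2250000
denominator = 20 * 5 * 10 = 1000
card(S) = 2250000 / 1000 = 2250

2250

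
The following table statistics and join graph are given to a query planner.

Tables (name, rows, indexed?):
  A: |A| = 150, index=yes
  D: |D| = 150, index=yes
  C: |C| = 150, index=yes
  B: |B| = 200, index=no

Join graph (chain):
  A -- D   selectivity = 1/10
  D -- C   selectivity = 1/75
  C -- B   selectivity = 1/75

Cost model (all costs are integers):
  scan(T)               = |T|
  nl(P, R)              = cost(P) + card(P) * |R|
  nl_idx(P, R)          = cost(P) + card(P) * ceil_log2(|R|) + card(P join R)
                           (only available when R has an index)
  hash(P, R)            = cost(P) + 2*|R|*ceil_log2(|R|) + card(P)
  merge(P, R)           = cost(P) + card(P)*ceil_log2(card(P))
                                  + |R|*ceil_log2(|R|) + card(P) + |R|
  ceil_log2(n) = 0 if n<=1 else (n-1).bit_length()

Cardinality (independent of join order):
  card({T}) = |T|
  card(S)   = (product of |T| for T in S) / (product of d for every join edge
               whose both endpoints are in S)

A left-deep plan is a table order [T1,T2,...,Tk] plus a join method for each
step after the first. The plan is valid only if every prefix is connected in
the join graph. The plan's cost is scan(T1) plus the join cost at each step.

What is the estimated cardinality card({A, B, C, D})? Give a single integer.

Tables in S: A(150), B(200), C(150), D(150)
Edges inside S: A-D(d=10), D-C(d=75), C-B(d=75)
numerator = 150 * 200 * 150 * 150 = 675000000
denominator = 10 * 75 * 75 = 56250
card(S) = 675000000 / 56250 = 12000

12000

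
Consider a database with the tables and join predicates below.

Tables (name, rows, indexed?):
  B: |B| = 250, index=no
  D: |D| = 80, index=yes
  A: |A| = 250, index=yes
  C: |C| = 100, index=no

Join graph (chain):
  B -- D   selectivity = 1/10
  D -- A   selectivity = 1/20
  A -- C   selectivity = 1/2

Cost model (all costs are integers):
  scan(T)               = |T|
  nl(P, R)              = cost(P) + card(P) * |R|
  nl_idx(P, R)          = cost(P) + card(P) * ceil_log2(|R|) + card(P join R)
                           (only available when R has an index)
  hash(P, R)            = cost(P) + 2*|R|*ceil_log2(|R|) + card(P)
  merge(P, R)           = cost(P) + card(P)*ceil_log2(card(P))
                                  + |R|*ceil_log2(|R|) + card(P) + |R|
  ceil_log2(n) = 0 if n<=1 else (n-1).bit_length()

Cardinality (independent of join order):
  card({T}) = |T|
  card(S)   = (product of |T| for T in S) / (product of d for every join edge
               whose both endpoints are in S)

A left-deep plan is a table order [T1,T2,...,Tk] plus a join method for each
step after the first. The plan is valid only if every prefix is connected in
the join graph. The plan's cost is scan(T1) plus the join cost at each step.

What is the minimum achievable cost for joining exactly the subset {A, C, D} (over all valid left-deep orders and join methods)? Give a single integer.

Selinger DP over subsets of {A,C,D}:
  {D}: scan cost=80, card=80
  {A}: scan cost=250, card=250
  {C}: scan cost=100, card=100
  {AD}: card=1000; try (D,hash)→1620, (A,nl_idx)→1720, (A,merge)→2970, (D,nl_idx)→3000, (D,merge)→3140, (A,hash)→4160 …(+2); best=1620 via (D,hash)
  {AC}: card=12500; try (C,hash)→1900, (A,merge)→3150, (C,merge)→3300, (A,hash)→4200, (A,nl_idx)→13400, (A,nl)→25100 …(+1); best=1900 via (C,hash)
  {ACD}: card=50000; try (C,hash)→4020, (C,merge)→13420, (D,hash)→15520, (C,nl)→101620, (D,nl_idx)→139400, (D,merge)→190040 …(+1); best=4020 via (C,hash)

4020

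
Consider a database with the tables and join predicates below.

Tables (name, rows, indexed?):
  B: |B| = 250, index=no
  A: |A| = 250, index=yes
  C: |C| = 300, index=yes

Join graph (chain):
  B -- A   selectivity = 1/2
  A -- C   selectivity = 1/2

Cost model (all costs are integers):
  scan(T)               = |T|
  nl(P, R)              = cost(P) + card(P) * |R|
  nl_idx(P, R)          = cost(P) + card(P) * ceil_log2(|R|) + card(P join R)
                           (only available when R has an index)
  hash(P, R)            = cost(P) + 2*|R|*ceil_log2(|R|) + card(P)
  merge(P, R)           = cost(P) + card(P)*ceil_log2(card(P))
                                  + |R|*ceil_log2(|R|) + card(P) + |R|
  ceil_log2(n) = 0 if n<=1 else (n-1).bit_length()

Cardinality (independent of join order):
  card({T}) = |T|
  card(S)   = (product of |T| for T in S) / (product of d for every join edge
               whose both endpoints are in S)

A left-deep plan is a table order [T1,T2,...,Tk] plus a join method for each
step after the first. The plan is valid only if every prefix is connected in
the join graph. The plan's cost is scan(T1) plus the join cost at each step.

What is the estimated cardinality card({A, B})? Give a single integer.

31250

Tables in S: A(250), B(250)
Edges inside S: B-A(d=2)
numerator = 250 * 250 = 62500
denominator = 2 = 2
card(S) = 62500 / 2 = 31250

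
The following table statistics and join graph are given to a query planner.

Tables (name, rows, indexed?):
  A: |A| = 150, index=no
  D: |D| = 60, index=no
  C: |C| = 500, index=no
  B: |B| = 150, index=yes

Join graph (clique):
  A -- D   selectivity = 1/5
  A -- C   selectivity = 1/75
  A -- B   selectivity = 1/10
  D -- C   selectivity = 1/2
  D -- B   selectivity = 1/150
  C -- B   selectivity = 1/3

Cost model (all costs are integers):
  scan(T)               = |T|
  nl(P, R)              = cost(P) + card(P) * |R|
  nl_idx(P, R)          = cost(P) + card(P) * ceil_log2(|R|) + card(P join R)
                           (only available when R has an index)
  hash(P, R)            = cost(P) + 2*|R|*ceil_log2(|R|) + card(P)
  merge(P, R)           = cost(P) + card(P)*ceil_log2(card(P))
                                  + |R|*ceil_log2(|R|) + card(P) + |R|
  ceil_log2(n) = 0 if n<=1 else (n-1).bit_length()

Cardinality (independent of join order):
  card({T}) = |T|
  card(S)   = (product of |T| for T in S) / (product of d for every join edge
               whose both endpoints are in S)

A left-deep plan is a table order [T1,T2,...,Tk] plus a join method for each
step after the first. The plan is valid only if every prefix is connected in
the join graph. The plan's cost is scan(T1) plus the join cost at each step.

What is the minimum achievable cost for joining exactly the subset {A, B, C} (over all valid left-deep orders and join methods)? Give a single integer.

Selinger DP over subsets of {A,B,C}:
  {A}: scan cost=150, card=150
  {C}: scan cost=500, card=500
  {B}: scan cost=150, card=150
  {AC}: card=1000; try (A,hash)→3400, (C,merge)→6500, (A,merge)→6850, (C,hash)→9300, (C,nl)→75150, (A,nl)→75500; best=3400 via (A,hash)
  {AB}: card=2250; try (B,hash)→2700, (A,hash)→2700, (B,merge)→2850, (A,merge)→2850, (B,nl_idx)→3600, (B,nl)→22650 …(+1); best=2700 via (B,hash)
  {BC}: card=25000; try (B,hash)→3400, (C,merge)→6500, (B,merge)→6850, (C,hash)→9300, (B,nl_idx)→29500, (C,nl)→75150 …(+1); best=3400 via (B,hash)
  {ABC}: card=5000; try (B,hash)→6800, (C,hash)→13950, (B,merge)→15750, (B,nl_idx)→16400, (A,hash)→30800, (C,merge)→36950 …(+4); best=6800 via (B,hash)

6800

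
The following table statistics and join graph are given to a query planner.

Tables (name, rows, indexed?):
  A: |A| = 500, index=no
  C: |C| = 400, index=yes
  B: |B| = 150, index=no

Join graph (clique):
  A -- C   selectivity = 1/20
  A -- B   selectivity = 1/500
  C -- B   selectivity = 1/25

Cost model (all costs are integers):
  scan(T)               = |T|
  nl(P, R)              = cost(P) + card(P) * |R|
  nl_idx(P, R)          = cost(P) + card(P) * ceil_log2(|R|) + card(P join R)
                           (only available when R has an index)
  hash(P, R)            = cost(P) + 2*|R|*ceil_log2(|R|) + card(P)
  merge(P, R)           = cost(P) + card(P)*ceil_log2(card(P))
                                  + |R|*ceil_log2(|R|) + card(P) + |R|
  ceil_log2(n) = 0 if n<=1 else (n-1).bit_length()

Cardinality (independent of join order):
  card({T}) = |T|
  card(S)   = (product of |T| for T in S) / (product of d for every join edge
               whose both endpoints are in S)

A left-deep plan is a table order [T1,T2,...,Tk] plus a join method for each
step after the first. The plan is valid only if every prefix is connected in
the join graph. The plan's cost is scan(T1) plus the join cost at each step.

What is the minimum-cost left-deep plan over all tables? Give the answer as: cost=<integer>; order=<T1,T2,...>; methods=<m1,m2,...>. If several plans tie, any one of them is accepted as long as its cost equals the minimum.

cost=4870; order=A,B,C; methods=hash,nl_idx

Selinger DP (subsets sized 1..n):
  {A}: scan cost=500, card=500
  {C}: scan cost=400, card=400
  {B}: scan cost=150, card=150
  {AC}: card=10000; try (C,hash)→8200, (A,merge)→9400, (C,merge)→9500, (A,hash)→9800, (C,nl_idx)→15000, (A,nl)→200400 …(+1); best=8200 via (C,hash)
  {AB}: card=150; try (B,hash)→3400, (A,merge)→6500, (B,merge)→6850, (A,hash)→9300, (A,nl)→75150, (B,nl)→75500; best=3400 via (B,hash)
  {BC}: card=2400; try (B,hash)→3200, (C,nl_idx)→3900, (C,merge)→5500, (B,merge)→5750, (C,hash)→7500, (C,nl)→60150 …(+1); best=3200 via (B,hash)
  {ABC}: card=120; try (C,nl_idx)→4870, (C,merge)→8750, (C,hash)→10750, (A,hash)→14600, (B,hash)→20600, (A,merge)→39400 …(+4); best=4870 via (C,nl_idx)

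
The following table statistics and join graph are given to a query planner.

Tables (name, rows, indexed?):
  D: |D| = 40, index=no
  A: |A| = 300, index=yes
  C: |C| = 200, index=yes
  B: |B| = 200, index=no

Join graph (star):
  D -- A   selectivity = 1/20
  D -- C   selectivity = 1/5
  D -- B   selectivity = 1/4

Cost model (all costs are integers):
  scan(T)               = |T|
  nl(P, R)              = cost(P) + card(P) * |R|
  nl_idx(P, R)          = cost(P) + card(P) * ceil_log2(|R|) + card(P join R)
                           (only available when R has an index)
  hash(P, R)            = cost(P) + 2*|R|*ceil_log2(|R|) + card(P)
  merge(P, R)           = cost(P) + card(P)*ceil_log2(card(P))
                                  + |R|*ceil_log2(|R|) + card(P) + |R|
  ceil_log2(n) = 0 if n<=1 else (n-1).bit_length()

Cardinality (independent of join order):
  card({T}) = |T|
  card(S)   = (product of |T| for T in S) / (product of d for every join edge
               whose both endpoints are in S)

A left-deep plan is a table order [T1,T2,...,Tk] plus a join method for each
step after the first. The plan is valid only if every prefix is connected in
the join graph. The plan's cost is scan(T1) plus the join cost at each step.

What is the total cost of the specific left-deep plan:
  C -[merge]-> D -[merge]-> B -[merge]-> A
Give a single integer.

1466280

step 1: scan C: cost=200, card=200
step 2: join D via merge
    card(P join D) = 200*40/(5) = 1600
    cost = 200 + 200*8 + 40*6 + 200 + 40 = 2280
step 3: join B via merge
    card(P join B) = 1600*200/(4) = 80000
    cost = 2280 + 1600*11 + 200*8 + 1600 + 200 = 23280
step 4: join A via merge
    card(P join A) = 80000*300/(20) = 1200000
    cost = 23280 + 80000*17 + 300*9 + 80000 + 300 = 1466280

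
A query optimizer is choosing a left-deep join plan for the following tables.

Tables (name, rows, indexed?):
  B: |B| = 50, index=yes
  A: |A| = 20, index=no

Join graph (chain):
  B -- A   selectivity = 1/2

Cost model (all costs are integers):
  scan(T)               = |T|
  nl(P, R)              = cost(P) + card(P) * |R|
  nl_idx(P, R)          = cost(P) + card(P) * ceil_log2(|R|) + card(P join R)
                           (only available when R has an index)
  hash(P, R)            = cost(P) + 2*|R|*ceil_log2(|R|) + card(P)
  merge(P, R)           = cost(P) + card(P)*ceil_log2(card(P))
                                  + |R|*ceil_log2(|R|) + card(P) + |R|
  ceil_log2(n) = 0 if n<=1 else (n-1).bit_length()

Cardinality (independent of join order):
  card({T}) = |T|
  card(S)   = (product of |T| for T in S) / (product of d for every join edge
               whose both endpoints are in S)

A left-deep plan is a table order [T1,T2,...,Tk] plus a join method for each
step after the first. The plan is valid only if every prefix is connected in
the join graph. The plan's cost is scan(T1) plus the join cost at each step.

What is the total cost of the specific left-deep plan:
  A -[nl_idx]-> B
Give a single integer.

640

step 1: scan A: cost=20, card=20
step 2: join B via nl_idx
    card(P join B) = 20*50/(2) = 500
    cost = 20 + 20*6 + 500 = 640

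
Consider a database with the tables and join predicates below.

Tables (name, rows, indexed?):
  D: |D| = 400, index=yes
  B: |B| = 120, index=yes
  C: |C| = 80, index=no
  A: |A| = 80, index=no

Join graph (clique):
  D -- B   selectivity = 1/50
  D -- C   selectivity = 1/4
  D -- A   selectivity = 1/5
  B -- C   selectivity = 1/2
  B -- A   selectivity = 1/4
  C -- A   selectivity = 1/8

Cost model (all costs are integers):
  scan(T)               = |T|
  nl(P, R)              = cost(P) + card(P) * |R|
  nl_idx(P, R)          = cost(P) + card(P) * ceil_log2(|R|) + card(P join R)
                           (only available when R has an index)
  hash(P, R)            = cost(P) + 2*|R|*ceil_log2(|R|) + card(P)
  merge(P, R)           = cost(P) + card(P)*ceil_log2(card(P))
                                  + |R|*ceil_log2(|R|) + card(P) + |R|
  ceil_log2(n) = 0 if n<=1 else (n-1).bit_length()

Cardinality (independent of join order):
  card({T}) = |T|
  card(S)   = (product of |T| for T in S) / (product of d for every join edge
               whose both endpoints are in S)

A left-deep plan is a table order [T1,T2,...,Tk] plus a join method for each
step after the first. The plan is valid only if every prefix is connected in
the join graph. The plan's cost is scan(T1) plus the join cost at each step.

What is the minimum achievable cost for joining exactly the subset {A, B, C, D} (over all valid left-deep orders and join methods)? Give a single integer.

Selinger DP over subsets of {A,B,C,D}:
  {D}: scan cost=400, card=400
  {B}: scan cost=120, card=120
  {C}: scan cost=80, card=80
  {A}: scan cost=80, card=80
  {BD}: card=960; try (D,nl_idx)→2160, (B,hash)→2480, (B,nl_idx)→4160, (D,merge)→5080, (B,merge)→5360, (D,hash)→7440 …(+2); best=2160 via (D,nl_idx)
  {CD}: card=8000; try (C,hash)→1920, (D,merge)→4720, (C,merge)→5040, (D,hash)→7360, (D,nl_idx)→8800, (D,nl)→32080 …(+1); best=1920 via (C,hash)
  {AD}: card=6400; try (A,hash)→1920, (D,merge)→4720, (A,merge)→5040, (D,nl_idx)→7200, (D,hash)→7360, (D,nl)→32080 …(+1); best=1920 via (A,hash)
  {BC}: card=4800; try (C,hash)→1360, (B,merge)→1680, (C,merge)→1720, (B,hash)→1840, (B,nl_idx)→5440, (B,nl)→9680 …(+1); best=1360 via (C,hash)
  {AB}: card=2400; try (A,hash)→1360, (B,merge)→1680, (A,merge)→1720, (B,hash)→1840, (B,nl_idx)→3040, (B,nl)→9680 …(+1); best=1360 via (A,hash)
  {AC}: card=800; try (C,hash)→1280, (A,hash)→1280, (C,merge)→1360, (A,merge)→1360, (C,nl)→6480, (A,nl)→6480; best=1280 via (C,hash)
  {BCD}: card=9600; try (C,hash)→4240, (B,hash)→11600, (D,hash)→13360, (C,merge)→13360, (D,nl_idx)→54160, (B,nl_idx)→67520 …(+5); best=4240 via (C,hash)
  {ABD}: card=3840; try (A,hash)→4240, (B,hash)→10000, (D,hash)→10960, (A,merge)→13360, (D,nl_idx)→26800, (D,merge)→36560 …(+5); best=4240 via (A,hash)
  {ACD}: card=16000; try (D,hash)→9280, (C,hash)→9440, (A,hash)→11040, (D,merge)→14080, (D,nl_idx)→24480, (C,merge)→92160 …(+4); best=9280 via (D,hash)
  {ABC}: card=12000; try (B,hash)→3760, (C,hash)→4880, (A,hash)→7280, (B,merge)→11040, (B,nl_idx)→18880, (C,merge)→33200 …(+4); best=3760 via (B,hash)
  {ABCD}: card=4800; try (C,hash)→9200, (A,hash)→14960, (D,hash)→22960, (B,hash)→26960, (C,merge)→54800, (D,nl_idx)→116560 …(+8); best=9200 via (C,hash)

9200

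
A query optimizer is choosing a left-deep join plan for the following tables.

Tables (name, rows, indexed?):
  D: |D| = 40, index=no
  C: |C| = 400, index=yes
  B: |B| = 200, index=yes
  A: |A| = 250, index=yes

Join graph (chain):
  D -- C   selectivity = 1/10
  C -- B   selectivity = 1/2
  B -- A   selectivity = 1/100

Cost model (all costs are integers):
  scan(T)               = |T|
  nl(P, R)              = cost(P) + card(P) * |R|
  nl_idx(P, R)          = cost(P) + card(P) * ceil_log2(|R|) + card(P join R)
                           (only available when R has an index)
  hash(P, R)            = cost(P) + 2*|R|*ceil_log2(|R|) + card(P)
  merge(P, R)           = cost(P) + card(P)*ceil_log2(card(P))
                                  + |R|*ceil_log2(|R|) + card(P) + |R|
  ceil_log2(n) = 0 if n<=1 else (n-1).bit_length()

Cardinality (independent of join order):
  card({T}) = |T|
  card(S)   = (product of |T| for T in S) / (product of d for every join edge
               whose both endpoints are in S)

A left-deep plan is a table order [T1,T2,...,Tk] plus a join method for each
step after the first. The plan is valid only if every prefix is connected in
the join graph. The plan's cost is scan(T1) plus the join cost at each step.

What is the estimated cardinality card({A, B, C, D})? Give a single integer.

Tables in S: A(250), B(200), C(400), D(40)
Edges inside S: D-C(d=10), C-B(d=2), B-A(d=100)
numerator = 250 * 200 * 400 * 40 = 800000000
denominator = 10 * 2 * 100 = 2000
card(S) = 800000000 / 2000 = 400000

400000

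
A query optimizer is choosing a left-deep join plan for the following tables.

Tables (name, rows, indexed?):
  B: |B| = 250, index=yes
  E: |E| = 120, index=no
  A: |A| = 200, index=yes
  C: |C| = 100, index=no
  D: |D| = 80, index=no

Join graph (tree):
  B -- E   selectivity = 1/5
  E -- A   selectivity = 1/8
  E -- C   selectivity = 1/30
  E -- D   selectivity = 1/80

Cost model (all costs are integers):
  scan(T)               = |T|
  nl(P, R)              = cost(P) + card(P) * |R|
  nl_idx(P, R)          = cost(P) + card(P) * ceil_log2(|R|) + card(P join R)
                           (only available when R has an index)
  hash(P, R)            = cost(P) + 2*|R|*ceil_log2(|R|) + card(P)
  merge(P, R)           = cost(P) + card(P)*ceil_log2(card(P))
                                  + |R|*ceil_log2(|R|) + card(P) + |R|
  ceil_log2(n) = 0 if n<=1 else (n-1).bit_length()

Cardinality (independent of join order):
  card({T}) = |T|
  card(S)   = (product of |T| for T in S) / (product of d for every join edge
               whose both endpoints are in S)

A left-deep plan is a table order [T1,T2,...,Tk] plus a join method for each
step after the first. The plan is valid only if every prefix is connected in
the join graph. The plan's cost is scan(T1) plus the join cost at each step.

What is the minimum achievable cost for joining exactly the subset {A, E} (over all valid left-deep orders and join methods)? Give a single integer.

2080

Selinger DP over subsets of {A,E}:
  {E}: scan cost=120, card=120
  {A}: scan cost=200, card=200
  {AE}: card=3000; try (E,hash)→2080, (A,merge)→2880, (E,merge)→2960, (A,hash)→3440, (A,nl_idx)→4080, (A,nl)→24120 …(+1); best=2080 via (E,hash)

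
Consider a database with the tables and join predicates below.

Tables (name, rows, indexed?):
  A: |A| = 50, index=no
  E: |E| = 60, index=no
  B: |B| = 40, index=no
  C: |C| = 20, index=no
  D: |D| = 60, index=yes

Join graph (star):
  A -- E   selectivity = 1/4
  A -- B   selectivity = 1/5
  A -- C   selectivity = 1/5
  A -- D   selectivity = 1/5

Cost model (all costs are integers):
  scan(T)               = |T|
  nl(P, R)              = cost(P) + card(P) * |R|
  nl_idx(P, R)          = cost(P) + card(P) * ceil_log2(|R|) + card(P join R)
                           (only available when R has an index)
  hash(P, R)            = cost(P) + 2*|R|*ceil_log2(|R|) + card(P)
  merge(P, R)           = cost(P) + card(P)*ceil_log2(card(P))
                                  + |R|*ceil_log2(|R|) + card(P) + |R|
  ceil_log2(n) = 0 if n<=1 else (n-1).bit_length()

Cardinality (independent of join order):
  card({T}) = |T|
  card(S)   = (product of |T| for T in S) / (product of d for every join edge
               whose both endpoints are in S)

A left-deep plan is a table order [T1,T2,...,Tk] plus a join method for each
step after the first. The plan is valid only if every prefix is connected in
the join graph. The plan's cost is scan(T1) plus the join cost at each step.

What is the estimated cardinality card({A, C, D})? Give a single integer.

Tables in S: A(50), C(20), D(60)
Edges inside S: A-C(d=5), A-D(d=5)
numerator = 50 * 20 * 60 = 60000
denominator = 5 * 5 = 25
card(S) = 60000 / 25 = 2400

2400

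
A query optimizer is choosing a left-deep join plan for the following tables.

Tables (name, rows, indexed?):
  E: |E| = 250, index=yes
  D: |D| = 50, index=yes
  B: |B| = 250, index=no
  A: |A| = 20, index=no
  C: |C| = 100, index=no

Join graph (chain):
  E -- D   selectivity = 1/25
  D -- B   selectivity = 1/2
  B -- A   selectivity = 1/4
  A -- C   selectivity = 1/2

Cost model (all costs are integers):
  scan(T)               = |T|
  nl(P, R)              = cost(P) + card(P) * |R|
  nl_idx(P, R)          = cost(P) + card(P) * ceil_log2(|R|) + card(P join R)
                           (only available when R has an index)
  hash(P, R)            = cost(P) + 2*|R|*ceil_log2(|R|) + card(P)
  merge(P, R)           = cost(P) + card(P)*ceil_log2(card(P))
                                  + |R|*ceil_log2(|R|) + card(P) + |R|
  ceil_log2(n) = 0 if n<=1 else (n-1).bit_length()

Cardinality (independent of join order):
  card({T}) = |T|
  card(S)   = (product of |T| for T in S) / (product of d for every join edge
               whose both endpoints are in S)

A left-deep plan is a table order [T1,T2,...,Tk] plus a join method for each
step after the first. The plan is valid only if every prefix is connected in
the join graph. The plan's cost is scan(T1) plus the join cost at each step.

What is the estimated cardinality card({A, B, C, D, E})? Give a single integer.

Tables in S: A(20), B(250), C(100), D(50), E(250)
Edges inside S: E-D(d=25), D-B(d=2), B-A(d=4), A-C(d=2)
numerator = 20 * 250 * 100 * 50 * 250 = 6250000000
denominator = 25 * 2 * 4 * 2 = 400
card(S) = 6250000000 / 400 = 15625000

15625000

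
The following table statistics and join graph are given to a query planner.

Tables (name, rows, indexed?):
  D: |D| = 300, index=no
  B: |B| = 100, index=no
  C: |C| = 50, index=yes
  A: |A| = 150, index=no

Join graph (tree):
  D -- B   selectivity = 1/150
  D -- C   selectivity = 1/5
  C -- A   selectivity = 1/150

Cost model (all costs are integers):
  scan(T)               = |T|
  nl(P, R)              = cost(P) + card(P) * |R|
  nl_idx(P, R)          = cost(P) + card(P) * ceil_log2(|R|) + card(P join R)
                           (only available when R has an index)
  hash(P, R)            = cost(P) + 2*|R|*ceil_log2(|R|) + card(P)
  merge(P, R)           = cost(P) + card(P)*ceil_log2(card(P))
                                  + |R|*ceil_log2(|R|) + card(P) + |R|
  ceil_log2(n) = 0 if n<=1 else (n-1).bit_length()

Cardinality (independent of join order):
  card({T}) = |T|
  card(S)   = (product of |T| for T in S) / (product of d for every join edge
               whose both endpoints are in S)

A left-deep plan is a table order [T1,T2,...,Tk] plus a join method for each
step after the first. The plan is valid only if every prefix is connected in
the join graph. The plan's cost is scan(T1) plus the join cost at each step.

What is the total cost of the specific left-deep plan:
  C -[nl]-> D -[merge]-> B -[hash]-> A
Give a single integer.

59250

step 1: scan C: cost=50, card=50
step 2: join D via nl
    card(P join D) = 50*300/(5) = 3000
    cost = 50 + 50*300 = 15050
step 3: join B via merge
    card(P join B) = 3000*100/(150) = 2000
    cost = 15050 + 3000*12 + 100*7 + 3000 + 100 = 54850
step 4: join A via hash
    card(P join A) = 2000*150/(150) = 2000
    cost = 54850 + 2*150*8 + 2000 = 59250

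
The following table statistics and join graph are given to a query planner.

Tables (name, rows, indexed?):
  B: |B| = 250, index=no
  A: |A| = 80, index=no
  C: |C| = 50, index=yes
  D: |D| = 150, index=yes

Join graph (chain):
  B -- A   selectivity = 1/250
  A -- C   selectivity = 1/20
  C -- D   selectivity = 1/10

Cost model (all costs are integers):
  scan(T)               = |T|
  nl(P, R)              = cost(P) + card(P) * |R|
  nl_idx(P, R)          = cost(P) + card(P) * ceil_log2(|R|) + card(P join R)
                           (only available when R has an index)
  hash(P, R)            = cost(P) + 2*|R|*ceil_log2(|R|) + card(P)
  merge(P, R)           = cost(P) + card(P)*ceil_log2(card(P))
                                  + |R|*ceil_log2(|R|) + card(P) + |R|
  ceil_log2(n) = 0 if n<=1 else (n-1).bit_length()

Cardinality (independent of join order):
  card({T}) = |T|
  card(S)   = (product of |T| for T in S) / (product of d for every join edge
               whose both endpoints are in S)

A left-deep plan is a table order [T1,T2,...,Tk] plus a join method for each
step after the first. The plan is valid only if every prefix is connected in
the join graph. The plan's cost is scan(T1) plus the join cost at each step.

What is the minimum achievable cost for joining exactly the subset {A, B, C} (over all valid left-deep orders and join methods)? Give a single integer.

2300

Selinger DP over subsets of {A,B,C}:
  {B}: scan cost=250, card=250
  {A}: scan cost=80, card=80
  {C}: scan cost=50, card=50
  {AB}: card=80; try (A,hash)→1620, (B,merge)→2970, (A,merge)→3140, (B,hash)→4160, (B,nl)→20080, (A,nl)→20250; best=1620 via (A,hash)
  {AC}: card=200; try (C,hash)→760, (C,nl_idx)→760, (A,merge)→1040, (C,merge)→1070, (A,hash)→1220, (A,nl)→4050 …(+1); best=760 via (C,hash)
  {ABC}: card=200; try (C,hash)→2300, (C,nl_idx)→2300, (C,merge)→2610, (B,merge)→4810, (B,hash)→4960, (C,nl)→5620 …(+1); best=2300 via (C,hash)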